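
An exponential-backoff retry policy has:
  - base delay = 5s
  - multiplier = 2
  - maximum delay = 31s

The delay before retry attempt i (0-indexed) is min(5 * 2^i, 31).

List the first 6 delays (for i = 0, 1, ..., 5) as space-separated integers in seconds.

Answer: 5 10 20 31 31 31

Derivation:
Computing each delay:
  i=0: min(5*2^0, 31) = 5
  i=1: min(5*2^1, 31) = 10
  i=2: min(5*2^2, 31) = 20
  i=3: min(5*2^3, 31) = 31
  i=4: min(5*2^4, 31) = 31
  i=5: min(5*2^5, 31) = 31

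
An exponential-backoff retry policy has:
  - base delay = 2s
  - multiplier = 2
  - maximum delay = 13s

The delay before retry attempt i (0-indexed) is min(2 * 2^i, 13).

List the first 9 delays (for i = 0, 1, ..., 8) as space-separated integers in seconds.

Answer: 2 4 8 13 13 13 13 13 13

Derivation:
Computing each delay:
  i=0: min(2*2^0, 13) = 2
  i=1: min(2*2^1, 13) = 4
  i=2: min(2*2^2, 13) = 8
  i=3: min(2*2^3, 13) = 13
  i=4: min(2*2^4, 13) = 13
  i=5: min(2*2^5, 13) = 13
  i=6: min(2*2^6, 13) = 13
  i=7: min(2*2^7, 13) = 13
  i=8: min(2*2^8, 13) = 13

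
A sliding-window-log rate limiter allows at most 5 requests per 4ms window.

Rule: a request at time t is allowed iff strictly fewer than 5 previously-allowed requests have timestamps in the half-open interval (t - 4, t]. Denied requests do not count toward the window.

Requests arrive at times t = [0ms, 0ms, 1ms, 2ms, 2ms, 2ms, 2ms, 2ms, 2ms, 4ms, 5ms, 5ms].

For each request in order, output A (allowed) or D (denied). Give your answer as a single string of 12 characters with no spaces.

Tracking allowed requests in the window:
  req#1 t=0ms: ALLOW
  req#2 t=0ms: ALLOW
  req#3 t=1ms: ALLOW
  req#4 t=2ms: ALLOW
  req#5 t=2ms: ALLOW
  req#6 t=2ms: DENY
  req#7 t=2ms: DENY
  req#8 t=2ms: DENY
  req#9 t=2ms: DENY
  req#10 t=4ms: ALLOW
  req#11 t=5ms: ALLOW
  req#12 t=5ms: ALLOW

Answer: AAAAADDDDAAA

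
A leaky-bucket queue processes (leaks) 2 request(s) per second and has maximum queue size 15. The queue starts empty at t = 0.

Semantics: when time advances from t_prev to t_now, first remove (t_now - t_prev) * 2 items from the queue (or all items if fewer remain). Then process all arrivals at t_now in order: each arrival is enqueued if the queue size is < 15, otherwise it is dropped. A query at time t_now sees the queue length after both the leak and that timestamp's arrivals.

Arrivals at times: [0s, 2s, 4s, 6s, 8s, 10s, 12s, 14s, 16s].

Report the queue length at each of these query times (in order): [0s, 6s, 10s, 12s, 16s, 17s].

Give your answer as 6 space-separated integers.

Answer: 1 1 1 1 1 0

Derivation:
Queue lengths at query times:
  query t=0s: backlog = 1
  query t=6s: backlog = 1
  query t=10s: backlog = 1
  query t=12s: backlog = 1
  query t=16s: backlog = 1
  query t=17s: backlog = 0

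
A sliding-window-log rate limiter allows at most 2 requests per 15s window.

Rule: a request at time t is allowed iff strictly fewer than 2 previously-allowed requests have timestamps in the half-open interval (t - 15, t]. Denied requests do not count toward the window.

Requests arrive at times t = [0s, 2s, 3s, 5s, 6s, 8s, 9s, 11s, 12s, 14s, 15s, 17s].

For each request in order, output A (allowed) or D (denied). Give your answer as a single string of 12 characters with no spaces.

Tracking allowed requests in the window:
  req#1 t=0s: ALLOW
  req#2 t=2s: ALLOW
  req#3 t=3s: DENY
  req#4 t=5s: DENY
  req#5 t=6s: DENY
  req#6 t=8s: DENY
  req#7 t=9s: DENY
  req#8 t=11s: DENY
  req#9 t=12s: DENY
  req#10 t=14s: DENY
  req#11 t=15s: ALLOW
  req#12 t=17s: ALLOW

Answer: AADDDDDDDDAA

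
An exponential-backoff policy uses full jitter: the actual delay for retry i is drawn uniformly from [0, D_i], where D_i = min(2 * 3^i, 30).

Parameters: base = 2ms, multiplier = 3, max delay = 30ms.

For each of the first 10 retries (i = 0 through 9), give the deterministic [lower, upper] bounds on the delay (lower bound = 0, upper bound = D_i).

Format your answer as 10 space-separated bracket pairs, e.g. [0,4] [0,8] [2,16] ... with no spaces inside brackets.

Computing bounds per retry:
  i=0: D_i=min(2*3^0,30)=2, bounds=[0,2]
  i=1: D_i=min(2*3^1,30)=6, bounds=[0,6]
  i=2: D_i=min(2*3^2,30)=18, bounds=[0,18]
  i=3: D_i=min(2*3^3,30)=30, bounds=[0,30]
  i=4: D_i=min(2*3^4,30)=30, bounds=[0,30]
  i=5: D_i=min(2*3^5,30)=30, bounds=[0,30]
  i=6: D_i=min(2*3^6,30)=30, bounds=[0,30]
  i=7: D_i=min(2*3^7,30)=30, bounds=[0,30]
  i=8: D_i=min(2*3^8,30)=30, bounds=[0,30]
  i=9: D_i=min(2*3^9,30)=30, bounds=[0,30]

Answer: [0,2] [0,6] [0,18] [0,30] [0,30] [0,30] [0,30] [0,30] [0,30] [0,30]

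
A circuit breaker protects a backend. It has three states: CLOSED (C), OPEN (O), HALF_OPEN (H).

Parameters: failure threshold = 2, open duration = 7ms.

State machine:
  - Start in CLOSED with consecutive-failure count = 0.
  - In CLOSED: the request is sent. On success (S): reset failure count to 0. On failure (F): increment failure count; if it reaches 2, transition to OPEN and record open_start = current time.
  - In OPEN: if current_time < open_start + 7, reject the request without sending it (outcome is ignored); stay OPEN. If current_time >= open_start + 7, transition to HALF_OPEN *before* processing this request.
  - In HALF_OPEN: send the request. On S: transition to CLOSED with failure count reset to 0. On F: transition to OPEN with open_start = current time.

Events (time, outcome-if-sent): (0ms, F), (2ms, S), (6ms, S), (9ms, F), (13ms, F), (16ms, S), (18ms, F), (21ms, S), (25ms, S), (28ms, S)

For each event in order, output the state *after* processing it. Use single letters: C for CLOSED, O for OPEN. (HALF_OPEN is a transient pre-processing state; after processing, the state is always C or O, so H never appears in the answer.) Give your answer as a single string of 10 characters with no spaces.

State after each event:
  event#1 t=0ms outcome=F: state=CLOSED
  event#2 t=2ms outcome=S: state=CLOSED
  event#3 t=6ms outcome=S: state=CLOSED
  event#4 t=9ms outcome=F: state=CLOSED
  event#5 t=13ms outcome=F: state=OPEN
  event#6 t=16ms outcome=S: state=OPEN
  event#7 t=18ms outcome=F: state=OPEN
  event#8 t=21ms outcome=S: state=CLOSED
  event#9 t=25ms outcome=S: state=CLOSED
  event#10 t=28ms outcome=S: state=CLOSED

Answer: CCCCOOOCCC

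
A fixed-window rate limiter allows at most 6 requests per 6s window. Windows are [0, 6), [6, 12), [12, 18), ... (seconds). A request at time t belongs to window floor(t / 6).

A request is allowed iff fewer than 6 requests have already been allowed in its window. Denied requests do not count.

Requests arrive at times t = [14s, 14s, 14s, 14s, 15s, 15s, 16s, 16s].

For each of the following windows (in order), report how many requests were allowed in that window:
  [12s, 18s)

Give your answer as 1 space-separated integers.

Answer: 6

Derivation:
Processing requests:
  req#1 t=14s (window 2): ALLOW
  req#2 t=14s (window 2): ALLOW
  req#3 t=14s (window 2): ALLOW
  req#4 t=14s (window 2): ALLOW
  req#5 t=15s (window 2): ALLOW
  req#6 t=15s (window 2): ALLOW
  req#7 t=16s (window 2): DENY
  req#8 t=16s (window 2): DENY

Allowed counts by window: 6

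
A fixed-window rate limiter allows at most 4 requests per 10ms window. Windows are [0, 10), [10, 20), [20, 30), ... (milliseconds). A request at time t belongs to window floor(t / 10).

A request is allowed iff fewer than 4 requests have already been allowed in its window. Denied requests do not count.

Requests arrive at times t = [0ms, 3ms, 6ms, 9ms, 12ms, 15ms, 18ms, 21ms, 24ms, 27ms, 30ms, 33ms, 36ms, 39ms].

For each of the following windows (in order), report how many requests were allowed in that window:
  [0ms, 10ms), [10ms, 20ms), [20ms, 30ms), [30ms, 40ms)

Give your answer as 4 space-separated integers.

Processing requests:
  req#1 t=0ms (window 0): ALLOW
  req#2 t=3ms (window 0): ALLOW
  req#3 t=6ms (window 0): ALLOW
  req#4 t=9ms (window 0): ALLOW
  req#5 t=12ms (window 1): ALLOW
  req#6 t=15ms (window 1): ALLOW
  req#7 t=18ms (window 1): ALLOW
  req#8 t=21ms (window 2): ALLOW
  req#9 t=24ms (window 2): ALLOW
  req#10 t=27ms (window 2): ALLOW
  req#11 t=30ms (window 3): ALLOW
  req#12 t=33ms (window 3): ALLOW
  req#13 t=36ms (window 3): ALLOW
  req#14 t=39ms (window 3): ALLOW

Allowed counts by window: 4 3 3 4

Answer: 4 3 3 4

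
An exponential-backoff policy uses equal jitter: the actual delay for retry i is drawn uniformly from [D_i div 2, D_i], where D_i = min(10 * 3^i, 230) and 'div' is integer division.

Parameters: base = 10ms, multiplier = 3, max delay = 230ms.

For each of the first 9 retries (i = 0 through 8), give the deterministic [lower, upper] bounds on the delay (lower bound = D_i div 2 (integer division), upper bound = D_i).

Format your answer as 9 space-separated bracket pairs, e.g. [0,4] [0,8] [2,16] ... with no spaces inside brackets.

Answer: [5,10] [15,30] [45,90] [115,230] [115,230] [115,230] [115,230] [115,230] [115,230]

Derivation:
Computing bounds per retry:
  i=0: D_i=min(10*3^0,230)=10, bounds=[5,10]
  i=1: D_i=min(10*3^1,230)=30, bounds=[15,30]
  i=2: D_i=min(10*3^2,230)=90, bounds=[45,90]
  i=3: D_i=min(10*3^3,230)=230, bounds=[115,230]
  i=4: D_i=min(10*3^4,230)=230, bounds=[115,230]
  i=5: D_i=min(10*3^5,230)=230, bounds=[115,230]
  i=6: D_i=min(10*3^6,230)=230, bounds=[115,230]
  i=7: D_i=min(10*3^7,230)=230, bounds=[115,230]
  i=8: D_i=min(10*3^8,230)=230, bounds=[115,230]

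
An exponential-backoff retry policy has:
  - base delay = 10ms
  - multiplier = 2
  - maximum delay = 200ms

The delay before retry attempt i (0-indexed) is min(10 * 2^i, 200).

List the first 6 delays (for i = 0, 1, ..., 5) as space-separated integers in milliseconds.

Computing each delay:
  i=0: min(10*2^0, 200) = 10
  i=1: min(10*2^1, 200) = 20
  i=2: min(10*2^2, 200) = 40
  i=3: min(10*2^3, 200) = 80
  i=4: min(10*2^4, 200) = 160
  i=5: min(10*2^5, 200) = 200

Answer: 10 20 40 80 160 200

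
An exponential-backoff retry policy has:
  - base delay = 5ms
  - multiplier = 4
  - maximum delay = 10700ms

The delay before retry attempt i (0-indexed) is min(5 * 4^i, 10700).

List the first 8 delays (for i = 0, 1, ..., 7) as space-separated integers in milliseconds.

Answer: 5 20 80 320 1280 5120 10700 10700

Derivation:
Computing each delay:
  i=0: min(5*4^0, 10700) = 5
  i=1: min(5*4^1, 10700) = 20
  i=2: min(5*4^2, 10700) = 80
  i=3: min(5*4^3, 10700) = 320
  i=4: min(5*4^4, 10700) = 1280
  i=5: min(5*4^5, 10700) = 5120
  i=6: min(5*4^6, 10700) = 10700
  i=7: min(5*4^7, 10700) = 10700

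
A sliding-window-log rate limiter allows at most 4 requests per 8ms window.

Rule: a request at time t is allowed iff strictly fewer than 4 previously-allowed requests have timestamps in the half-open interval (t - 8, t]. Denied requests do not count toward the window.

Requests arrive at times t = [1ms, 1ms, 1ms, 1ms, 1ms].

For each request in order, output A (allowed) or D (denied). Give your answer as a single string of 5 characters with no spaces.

Tracking allowed requests in the window:
  req#1 t=1ms: ALLOW
  req#2 t=1ms: ALLOW
  req#3 t=1ms: ALLOW
  req#4 t=1ms: ALLOW
  req#5 t=1ms: DENY

Answer: AAAAD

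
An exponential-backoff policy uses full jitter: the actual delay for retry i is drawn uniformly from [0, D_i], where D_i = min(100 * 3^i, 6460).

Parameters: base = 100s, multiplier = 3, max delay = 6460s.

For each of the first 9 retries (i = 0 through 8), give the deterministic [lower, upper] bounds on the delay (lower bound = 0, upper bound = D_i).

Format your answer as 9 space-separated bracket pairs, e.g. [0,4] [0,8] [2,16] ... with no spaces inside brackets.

Answer: [0,100] [0,300] [0,900] [0,2700] [0,6460] [0,6460] [0,6460] [0,6460] [0,6460]

Derivation:
Computing bounds per retry:
  i=0: D_i=min(100*3^0,6460)=100, bounds=[0,100]
  i=1: D_i=min(100*3^1,6460)=300, bounds=[0,300]
  i=2: D_i=min(100*3^2,6460)=900, bounds=[0,900]
  i=3: D_i=min(100*3^3,6460)=2700, bounds=[0,2700]
  i=4: D_i=min(100*3^4,6460)=6460, bounds=[0,6460]
  i=5: D_i=min(100*3^5,6460)=6460, bounds=[0,6460]
  i=6: D_i=min(100*3^6,6460)=6460, bounds=[0,6460]
  i=7: D_i=min(100*3^7,6460)=6460, bounds=[0,6460]
  i=8: D_i=min(100*3^8,6460)=6460, bounds=[0,6460]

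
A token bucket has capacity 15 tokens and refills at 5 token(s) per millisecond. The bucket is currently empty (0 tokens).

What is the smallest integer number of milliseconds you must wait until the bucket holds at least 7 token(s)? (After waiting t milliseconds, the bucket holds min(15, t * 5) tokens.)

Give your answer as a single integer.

Need t * 5 >= 7, so t >= 7/5.
Smallest integer t = ceil(7/5) = 2.

Answer: 2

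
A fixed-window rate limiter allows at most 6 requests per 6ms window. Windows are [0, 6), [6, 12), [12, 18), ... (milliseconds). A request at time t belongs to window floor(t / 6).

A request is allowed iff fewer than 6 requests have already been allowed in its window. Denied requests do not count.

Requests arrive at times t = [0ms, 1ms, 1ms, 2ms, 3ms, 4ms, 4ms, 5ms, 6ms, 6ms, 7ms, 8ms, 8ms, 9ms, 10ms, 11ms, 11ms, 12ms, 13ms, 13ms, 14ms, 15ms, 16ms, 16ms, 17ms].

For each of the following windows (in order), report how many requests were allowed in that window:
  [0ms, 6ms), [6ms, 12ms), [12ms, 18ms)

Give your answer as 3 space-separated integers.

Answer: 6 6 6

Derivation:
Processing requests:
  req#1 t=0ms (window 0): ALLOW
  req#2 t=1ms (window 0): ALLOW
  req#3 t=1ms (window 0): ALLOW
  req#4 t=2ms (window 0): ALLOW
  req#5 t=3ms (window 0): ALLOW
  req#6 t=4ms (window 0): ALLOW
  req#7 t=4ms (window 0): DENY
  req#8 t=5ms (window 0): DENY
  req#9 t=6ms (window 1): ALLOW
  req#10 t=6ms (window 1): ALLOW
  req#11 t=7ms (window 1): ALLOW
  req#12 t=8ms (window 1): ALLOW
  req#13 t=8ms (window 1): ALLOW
  req#14 t=9ms (window 1): ALLOW
  req#15 t=10ms (window 1): DENY
  req#16 t=11ms (window 1): DENY
  req#17 t=11ms (window 1): DENY
  req#18 t=12ms (window 2): ALLOW
  req#19 t=13ms (window 2): ALLOW
  req#20 t=13ms (window 2): ALLOW
  req#21 t=14ms (window 2): ALLOW
  req#22 t=15ms (window 2): ALLOW
  req#23 t=16ms (window 2): ALLOW
  req#24 t=16ms (window 2): DENY
  req#25 t=17ms (window 2): DENY

Allowed counts by window: 6 6 6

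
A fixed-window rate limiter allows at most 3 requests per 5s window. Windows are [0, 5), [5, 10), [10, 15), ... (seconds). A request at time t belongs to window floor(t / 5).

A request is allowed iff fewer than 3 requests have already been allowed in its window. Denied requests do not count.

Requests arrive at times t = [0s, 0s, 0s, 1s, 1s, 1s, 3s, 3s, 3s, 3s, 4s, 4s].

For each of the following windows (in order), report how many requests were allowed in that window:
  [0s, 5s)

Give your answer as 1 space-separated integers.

Answer: 3

Derivation:
Processing requests:
  req#1 t=0s (window 0): ALLOW
  req#2 t=0s (window 0): ALLOW
  req#3 t=0s (window 0): ALLOW
  req#4 t=1s (window 0): DENY
  req#5 t=1s (window 0): DENY
  req#6 t=1s (window 0): DENY
  req#7 t=3s (window 0): DENY
  req#8 t=3s (window 0): DENY
  req#9 t=3s (window 0): DENY
  req#10 t=3s (window 0): DENY
  req#11 t=4s (window 0): DENY
  req#12 t=4s (window 0): DENY

Allowed counts by window: 3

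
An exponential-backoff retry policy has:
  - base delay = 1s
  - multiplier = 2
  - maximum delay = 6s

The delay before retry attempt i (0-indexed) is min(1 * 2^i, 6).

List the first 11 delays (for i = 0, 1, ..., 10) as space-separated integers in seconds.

Answer: 1 2 4 6 6 6 6 6 6 6 6

Derivation:
Computing each delay:
  i=0: min(1*2^0, 6) = 1
  i=1: min(1*2^1, 6) = 2
  i=2: min(1*2^2, 6) = 4
  i=3: min(1*2^3, 6) = 6
  i=4: min(1*2^4, 6) = 6
  i=5: min(1*2^5, 6) = 6
  i=6: min(1*2^6, 6) = 6
  i=7: min(1*2^7, 6) = 6
  i=8: min(1*2^8, 6) = 6
  i=9: min(1*2^9, 6) = 6
  i=10: min(1*2^10, 6) = 6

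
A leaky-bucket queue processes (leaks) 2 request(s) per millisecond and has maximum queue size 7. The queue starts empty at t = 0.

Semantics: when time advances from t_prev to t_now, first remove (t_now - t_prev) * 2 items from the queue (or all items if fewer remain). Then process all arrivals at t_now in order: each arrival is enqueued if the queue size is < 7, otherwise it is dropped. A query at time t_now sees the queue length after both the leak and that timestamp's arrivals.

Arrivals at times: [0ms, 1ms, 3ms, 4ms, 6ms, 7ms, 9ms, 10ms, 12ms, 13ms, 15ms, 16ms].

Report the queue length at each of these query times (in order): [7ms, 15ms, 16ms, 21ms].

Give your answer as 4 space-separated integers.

Answer: 1 1 1 0

Derivation:
Queue lengths at query times:
  query t=7ms: backlog = 1
  query t=15ms: backlog = 1
  query t=16ms: backlog = 1
  query t=21ms: backlog = 0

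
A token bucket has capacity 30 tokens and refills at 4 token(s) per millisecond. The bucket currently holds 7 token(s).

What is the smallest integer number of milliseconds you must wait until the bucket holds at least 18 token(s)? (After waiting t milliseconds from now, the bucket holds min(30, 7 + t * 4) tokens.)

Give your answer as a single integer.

Need 7 + t * 4 >= 18, so t >= 11/4.
Smallest integer t = ceil(11/4) = 3.

Answer: 3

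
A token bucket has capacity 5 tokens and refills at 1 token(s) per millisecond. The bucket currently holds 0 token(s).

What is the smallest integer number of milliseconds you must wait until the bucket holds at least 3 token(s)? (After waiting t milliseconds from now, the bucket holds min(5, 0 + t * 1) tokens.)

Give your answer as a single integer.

Answer: 3

Derivation:
Need 0 + t * 1 >= 3, so t >= 3/1.
Smallest integer t = ceil(3/1) = 3.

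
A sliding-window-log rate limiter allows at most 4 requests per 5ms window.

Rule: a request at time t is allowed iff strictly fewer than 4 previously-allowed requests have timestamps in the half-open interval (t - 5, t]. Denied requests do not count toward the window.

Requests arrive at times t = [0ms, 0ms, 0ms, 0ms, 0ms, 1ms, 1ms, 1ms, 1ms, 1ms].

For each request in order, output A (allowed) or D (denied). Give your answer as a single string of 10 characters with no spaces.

Answer: AAAADDDDDD

Derivation:
Tracking allowed requests in the window:
  req#1 t=0ms: ALLOW
  req#2 t=0ms: ALLOW
  req#3 t=0ms: ALLOW
  req#4 t=0ms: ALLOW
  req#5 t=0ms: DENY
  req#6 t=1ms: DENY
  req#7 t=1ms: DENY
  req#8 t=1ms: DENY
  req#9 t=1ms: DENY
  req#10 t=1ms: DENY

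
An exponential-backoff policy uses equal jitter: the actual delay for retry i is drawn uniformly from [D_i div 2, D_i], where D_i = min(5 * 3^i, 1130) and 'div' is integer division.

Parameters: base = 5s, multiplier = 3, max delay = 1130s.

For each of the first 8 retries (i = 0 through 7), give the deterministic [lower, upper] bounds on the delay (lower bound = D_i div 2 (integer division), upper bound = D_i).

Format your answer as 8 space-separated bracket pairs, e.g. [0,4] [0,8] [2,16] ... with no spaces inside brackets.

Computing bounds per retry:
  i=0: D_i=min(5*3^0,1130)=5, bounds=[2,5]
  i=1: D_i=min(5*3^1,1130)=15, bounds=[7,15]
  i=2: D_i=min(5*3^2,1130)=45, bounds=[22,45]
  i=3: D_i=min(5*3^3,1130)=135, bounds=[67,135]
  i=4: D_i=min(5*3^4,1130)=405, bounds=[202,405]
  i=5: D_i=min(5*3^5,1130)=1130, bounds=[565,1130]
  i=6: D_i=min(5*3^6,1130)=1130, bounds=[565,1130]
  i=7: D_i=min(5*3^7,1130)=1130, bounds=[565,1130]

Answer: [2,5] [7,15] [22,45] [67,135] [202,405] [565,1130] [565,1130] [565,1130]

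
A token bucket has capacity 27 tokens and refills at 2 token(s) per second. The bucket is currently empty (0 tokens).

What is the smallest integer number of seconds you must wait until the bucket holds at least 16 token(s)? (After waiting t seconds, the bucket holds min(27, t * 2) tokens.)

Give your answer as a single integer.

Need t * 2 >= 16, so t >= 16/2.
Smallest integer t = ceil(16/2) = 8.

Answer: 8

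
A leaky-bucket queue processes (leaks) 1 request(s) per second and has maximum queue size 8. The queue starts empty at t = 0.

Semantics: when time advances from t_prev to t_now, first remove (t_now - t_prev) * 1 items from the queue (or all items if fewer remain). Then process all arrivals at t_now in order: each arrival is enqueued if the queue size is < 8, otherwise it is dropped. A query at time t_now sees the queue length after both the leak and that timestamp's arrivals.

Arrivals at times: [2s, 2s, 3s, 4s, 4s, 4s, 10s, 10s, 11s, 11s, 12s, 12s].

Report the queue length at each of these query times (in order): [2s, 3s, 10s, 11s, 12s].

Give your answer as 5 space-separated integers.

Queue lengths at query times:
  query t=2s: backlog = 2
  query t=3s: backlog = 2
  query t=10s: backlog = 2
  query t=11s: backlog = 3
  query t=12s: backlog = 4

Answer: 2 2 2 3 4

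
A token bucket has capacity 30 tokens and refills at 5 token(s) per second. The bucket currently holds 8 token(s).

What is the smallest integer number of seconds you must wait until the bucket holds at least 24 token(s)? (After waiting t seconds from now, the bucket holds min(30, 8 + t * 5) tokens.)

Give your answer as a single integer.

Answer: 4

Derivation:
Need 8 + t * 5 >= 24, so t >= 16/5.
Smallest integer t = ceil(16/5) = 4.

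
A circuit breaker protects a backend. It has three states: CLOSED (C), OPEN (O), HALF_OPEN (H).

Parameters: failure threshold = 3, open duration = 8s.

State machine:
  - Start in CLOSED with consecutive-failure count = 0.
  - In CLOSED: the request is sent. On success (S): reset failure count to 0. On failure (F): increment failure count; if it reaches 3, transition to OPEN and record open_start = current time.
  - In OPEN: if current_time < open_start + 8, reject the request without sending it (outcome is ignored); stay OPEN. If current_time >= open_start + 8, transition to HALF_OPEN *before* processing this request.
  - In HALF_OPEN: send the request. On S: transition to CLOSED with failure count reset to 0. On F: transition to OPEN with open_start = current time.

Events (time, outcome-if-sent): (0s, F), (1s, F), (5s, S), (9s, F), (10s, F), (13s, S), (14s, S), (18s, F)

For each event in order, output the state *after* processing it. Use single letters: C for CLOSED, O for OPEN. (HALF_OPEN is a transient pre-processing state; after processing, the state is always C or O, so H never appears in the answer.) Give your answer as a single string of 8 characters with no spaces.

Answer: CCCCCCCC

Derivation:
State after each event:
  event#1 t=0s outcome=F: state=CLOSED
  event#2 t=1s outcome=F: state=CLOSED
  event#3 t=5s outcome=S: state=CLOSED
  event#4 t=9s outcome=F: state=CLOSED
  event#5 t=10s outcome=F: state=CLOSED
  event#6 t=13s outcome=S: state=CLOSED
  event#7 t=14s outcome=S: state=CLOSED
  event#8 t=18s outcome=F: state=CLOSED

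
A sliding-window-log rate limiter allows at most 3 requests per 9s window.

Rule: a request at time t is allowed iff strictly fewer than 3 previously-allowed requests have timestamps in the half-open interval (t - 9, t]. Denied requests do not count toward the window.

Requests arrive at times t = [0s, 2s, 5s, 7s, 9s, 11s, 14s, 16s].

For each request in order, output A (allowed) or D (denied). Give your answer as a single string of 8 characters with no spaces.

Tracking allowed requests in the window:
  req#1 t=0s: ALLOW
  req#2 t=2s: ALLOW
  req#3 t=5s: ALLOW
  req#4 t=7s: DENY
  req#5 t=9s: ALLOW
  req#6 t=11s: ALLOW
  req#7 t=14s: ALLOW
  req#8 t=16s: DENY

Answer: AAADAAAD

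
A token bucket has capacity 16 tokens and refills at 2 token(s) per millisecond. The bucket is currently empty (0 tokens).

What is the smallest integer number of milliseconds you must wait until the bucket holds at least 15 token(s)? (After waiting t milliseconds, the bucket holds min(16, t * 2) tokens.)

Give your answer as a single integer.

Answer: 8

Derivation:
Need t * 2 >= 15, so t >= 15/2.
Smallest integer t = ceil(15/2) = 8.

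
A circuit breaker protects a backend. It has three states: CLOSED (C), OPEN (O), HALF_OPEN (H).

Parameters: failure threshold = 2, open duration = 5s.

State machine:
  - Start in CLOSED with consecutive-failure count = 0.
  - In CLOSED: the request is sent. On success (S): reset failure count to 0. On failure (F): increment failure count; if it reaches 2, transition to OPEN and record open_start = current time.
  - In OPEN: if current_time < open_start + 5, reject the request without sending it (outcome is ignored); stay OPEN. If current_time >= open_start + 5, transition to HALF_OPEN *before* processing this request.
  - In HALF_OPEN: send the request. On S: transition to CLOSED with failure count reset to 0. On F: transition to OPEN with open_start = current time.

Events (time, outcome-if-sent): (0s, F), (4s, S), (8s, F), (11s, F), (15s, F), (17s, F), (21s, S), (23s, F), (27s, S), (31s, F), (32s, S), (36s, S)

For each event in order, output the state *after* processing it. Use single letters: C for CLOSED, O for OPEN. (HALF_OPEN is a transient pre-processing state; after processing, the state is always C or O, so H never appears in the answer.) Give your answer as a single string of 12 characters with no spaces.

Answer: CCCOOOOOOOOC

Derivation:
State after each event:
  event#1 t=0s outcome=F: state=CLOSED
  event#2 t=4s outcome=S: state=CLOSED
  event#3 t=8s outcome=F: state=CLOSED
  event#4 t=11s outcome=F: state=OPEN
  event#5 t=15s outcome=F: state=OPEN
  event#6 t=17s outcome=F: state=OPEN
  event#7 t=21s outcome=S: state=OPEN
  event#8 t=23s outcome=F: state=OPEN
  event#9 t=27s outcome=S: state=OPEN
  event#10 t=31s outcome=F: state=OPEN
  event#11 t=32s outcome=S: state=OPEN
  event#12 t=36s outcome=S: state=CLOSED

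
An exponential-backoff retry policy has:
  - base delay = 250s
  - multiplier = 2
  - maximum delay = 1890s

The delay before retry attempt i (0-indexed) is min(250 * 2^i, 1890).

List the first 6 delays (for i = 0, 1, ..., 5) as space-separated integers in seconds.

Computing each delay:
  i=0: min(250*2^0, 1890) = 250
  i=1: min(250*2^1, 1890) = 500
  i=2: min(250*2^2, 1890) = 1000
  i=3: min(250*2^3, 1890) = 1890
  i=4: min(250*2^4, 1890) = 1890
  i=5: min(250*2^5, 1890) = 1890

Answer: 250 500 1000 1890 1890 1890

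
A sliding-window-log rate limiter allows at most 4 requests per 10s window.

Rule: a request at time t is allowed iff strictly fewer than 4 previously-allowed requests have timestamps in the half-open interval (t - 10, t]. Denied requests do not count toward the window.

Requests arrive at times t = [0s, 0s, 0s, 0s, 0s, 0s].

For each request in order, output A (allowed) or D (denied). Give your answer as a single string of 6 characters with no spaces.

Tracking allowed requests in the window:
  req#1 t=0s: ALLOW
  req#2 t=0s: ALLOW
  req#3 t=0s: ALLOW
  req#4 t=0s: ALLOW
  req#5 t=0s: DENY
  req#6 t=0s: DENY

Answer: AAAADD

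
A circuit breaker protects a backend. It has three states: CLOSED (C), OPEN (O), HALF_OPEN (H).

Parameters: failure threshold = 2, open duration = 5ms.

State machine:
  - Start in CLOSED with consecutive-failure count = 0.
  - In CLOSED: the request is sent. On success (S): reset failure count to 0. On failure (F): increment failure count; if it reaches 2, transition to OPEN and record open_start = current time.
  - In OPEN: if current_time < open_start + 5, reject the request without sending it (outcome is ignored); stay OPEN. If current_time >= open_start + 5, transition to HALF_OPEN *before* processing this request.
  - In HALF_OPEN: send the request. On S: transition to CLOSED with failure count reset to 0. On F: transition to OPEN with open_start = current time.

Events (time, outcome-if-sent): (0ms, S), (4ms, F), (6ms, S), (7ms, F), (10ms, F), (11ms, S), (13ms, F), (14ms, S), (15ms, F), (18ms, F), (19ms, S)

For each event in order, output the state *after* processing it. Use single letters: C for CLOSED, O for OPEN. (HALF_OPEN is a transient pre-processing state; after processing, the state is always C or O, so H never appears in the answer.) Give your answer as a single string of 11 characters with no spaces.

Answer: CCCCOOOOOOO

Derivation:
State after each event:
  event#1 t=0ms outcome=S: state=CLOSED
  event#2 t=4ms outcome=F: state=CLOSED
  event#3 t=6ms outcome=S: state=CLOSED
  event#4 t=7ms outcome=F: state=CLOSED
  event#5 t=10ms outcome=F: state=OPEN
  event#6 t=11ms outcome=S: state=OPEN
  event#7 t=13ms outcome=F: state=OPEN
  event#8 t=14ms outcome=S: state=OPEN
  event#9 t=15ms outcome=F: state=OPEN
  event#10 t=18ms outcome=F: state=OPEN
  event#11 t=19ms outcome=S: state=OPEN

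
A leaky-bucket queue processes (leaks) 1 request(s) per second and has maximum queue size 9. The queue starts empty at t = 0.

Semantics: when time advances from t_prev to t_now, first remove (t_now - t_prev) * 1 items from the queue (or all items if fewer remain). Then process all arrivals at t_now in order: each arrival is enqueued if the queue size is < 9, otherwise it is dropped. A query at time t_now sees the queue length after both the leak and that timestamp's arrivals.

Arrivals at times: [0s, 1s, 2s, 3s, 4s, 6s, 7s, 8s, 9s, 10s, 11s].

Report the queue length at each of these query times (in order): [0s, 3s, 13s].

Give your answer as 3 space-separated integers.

Queue lengths at query times:
  query t=0s: backlog = 1
  query t=3s: backlog = 1
  query t=13s: backlog = 0

Answer: 1 1 0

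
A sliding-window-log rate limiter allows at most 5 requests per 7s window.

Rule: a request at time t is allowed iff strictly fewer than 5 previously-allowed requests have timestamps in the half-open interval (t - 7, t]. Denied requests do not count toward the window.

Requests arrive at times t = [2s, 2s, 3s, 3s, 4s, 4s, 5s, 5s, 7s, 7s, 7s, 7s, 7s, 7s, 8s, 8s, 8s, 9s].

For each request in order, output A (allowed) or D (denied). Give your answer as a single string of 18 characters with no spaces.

Answer: AAAAADDDDDDDDDDDDA

Derivation:
Tracking allowed requests in the window:
  req#1 t=2s: ALLOW
  req#2 t=2s: ALLOW
  req#3 t=3s: ALLOW
  req#4 t=3s: ALLOW
  req#5 t=4s: ALLOW
  req#6 t=4s: DENY
  req#7 t=5s: DENY
  req#8 t=5s: DENY
  req#9 t=7s: DENY
  req#10 t=7s: DENY
  req#11 t=7s: DENY
  req#12 t=7s: DENY
  req#13 t=7s: DENY
  req#14 t=7s: DENY
  req#15 t=8s: DENY
  req#16 t=8s: DENY
  req#17 t=8s: DENY
  req#18 t=9s: ALLOW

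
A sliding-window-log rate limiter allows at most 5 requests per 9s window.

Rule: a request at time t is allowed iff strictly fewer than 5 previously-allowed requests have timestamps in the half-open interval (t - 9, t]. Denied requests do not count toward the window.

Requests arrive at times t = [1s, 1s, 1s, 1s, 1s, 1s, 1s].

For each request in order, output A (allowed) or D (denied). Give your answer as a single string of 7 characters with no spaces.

Tracking allowed requests in the window:
  req#1 t=1s: ALLOW
  req#2 t=1s: ALLOW
  req#3 t=1s: ALLOW
  req#4 t=1s: ALLOW
  req#5 t=1s: ALLOW
  req#6 t=1s: DENY
  req#7 t=1s: DENY

Answer: AAAAADD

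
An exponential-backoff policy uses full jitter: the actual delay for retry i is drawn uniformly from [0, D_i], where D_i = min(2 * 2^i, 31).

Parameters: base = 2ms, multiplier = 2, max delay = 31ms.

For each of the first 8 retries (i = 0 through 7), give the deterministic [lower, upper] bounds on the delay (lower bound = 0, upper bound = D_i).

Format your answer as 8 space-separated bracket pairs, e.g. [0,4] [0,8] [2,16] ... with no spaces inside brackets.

Answer: [0,2] [0,4] [0,8] [0,16] [0,31] [0,31] [0,31] [0,31]

Derivation:
Computing bounds per retry:
  i=0: D_i=min(2*2^0,31)=2, bounds=[0,2]
  i=1: D_i=min(2*2^1,31)=4, bounds=[0,4]
  i=2: D_i=min(2*2^2,31)=8, bounds=[0,8]
  i=3: D_i=min(2*2^3,31)=16, bounds=[0,16]
  i=4: D_i=min(2*2^4,31)=31, bounds=[0,31]
  i=5: D_i=min(2*2^5,31)=31, bounds=[0,31]
  i=6: D_i=min(2*2^6,31)=31, bounds=[0,31]
  i=7: D_i=min(2*2^7,31)=31, bounds=[0,31]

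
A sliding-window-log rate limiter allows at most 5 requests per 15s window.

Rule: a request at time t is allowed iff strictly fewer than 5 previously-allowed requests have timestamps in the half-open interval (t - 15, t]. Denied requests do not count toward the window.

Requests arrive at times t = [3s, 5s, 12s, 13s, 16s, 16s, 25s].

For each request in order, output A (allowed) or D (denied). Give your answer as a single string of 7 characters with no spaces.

Tracking allowed requests in the window:
  req#1 t=3s: ALLOW
  req#2 t=5s: ALLOW
  req#3 t=12s: ALLOW
  req#4 t=13s: ALLOW
  req#5 t=16s: ALLOW
  req#6 t=16s: DENY
  req#7 t=25s: ALLOW

Answer: AAAAADA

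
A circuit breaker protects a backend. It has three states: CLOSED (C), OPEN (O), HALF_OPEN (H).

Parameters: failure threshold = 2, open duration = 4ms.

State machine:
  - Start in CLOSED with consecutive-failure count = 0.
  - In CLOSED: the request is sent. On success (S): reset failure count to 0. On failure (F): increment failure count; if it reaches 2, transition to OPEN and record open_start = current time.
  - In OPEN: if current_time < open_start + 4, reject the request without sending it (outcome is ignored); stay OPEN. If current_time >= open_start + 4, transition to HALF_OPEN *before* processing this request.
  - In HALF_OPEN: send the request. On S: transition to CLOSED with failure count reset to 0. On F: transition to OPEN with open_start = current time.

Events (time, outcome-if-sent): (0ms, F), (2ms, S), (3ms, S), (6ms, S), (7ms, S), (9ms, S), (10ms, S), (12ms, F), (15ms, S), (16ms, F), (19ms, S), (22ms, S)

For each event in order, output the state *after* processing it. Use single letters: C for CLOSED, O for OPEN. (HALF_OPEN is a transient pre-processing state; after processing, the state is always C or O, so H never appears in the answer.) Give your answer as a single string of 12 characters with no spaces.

State after each event:
  event#1 t=0ms outcome=F: state=CLOSED
  event#2 t=2ms outcome=S: state=CLOSED
  event#3 t=3ms outcome=S: state=CLOSED
  event#4 t=6ms outcome=S: state=CLOSED
  event#5 t=7ms outcome=S: state=CLOSED
  event#6 t=9ms outcome=S: state=CLOSED
  event#7 t=10ms outcome=S: state=CLOSED
  event#8 t=12ms outcome=F: state=CLOSED
  event#9 t=15ms outcome=S: state=CLOSED
  event#10 t=16ms outcome=F: state=CLOSED
  event#11 t=19ms outcome=S: state=CLOSED
  event#12 t=22ms outcome=S: state=CLOSED

Answer: CCCCCCCCCCCC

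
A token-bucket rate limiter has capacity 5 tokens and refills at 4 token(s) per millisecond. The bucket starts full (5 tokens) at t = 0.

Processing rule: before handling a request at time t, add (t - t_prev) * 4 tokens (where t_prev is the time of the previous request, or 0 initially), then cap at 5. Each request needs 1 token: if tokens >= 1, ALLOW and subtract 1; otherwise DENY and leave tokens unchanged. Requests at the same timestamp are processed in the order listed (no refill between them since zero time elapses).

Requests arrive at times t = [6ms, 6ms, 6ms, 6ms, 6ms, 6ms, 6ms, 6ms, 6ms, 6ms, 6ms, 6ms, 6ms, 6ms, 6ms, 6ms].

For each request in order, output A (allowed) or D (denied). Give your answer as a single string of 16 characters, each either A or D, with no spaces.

Answer: AAAAADDDDDDDDDDD

Derivation:
Simulating step by step:
  req#1 t=6ms: ALLOW
  req#2 t=6ms: ALLOW
  req#3 t=6ms: ALLOW
  req#4 t=6ms: ALLOW
  req#5 t=6ms: ALLOW
  req#6 t=6ms: DENY
  req#7 t=6ms: DENY
  req#8 t=6ms: DENY
  req#9 t=6ms: DENY
  req#10 t=6ms: DENY
  req#11 t=6ms: DENY
  req#12 t=6ms: DENY
  req#13 t=6ms: DENY
  req#14 t=6ms: DENY
  req#15 t=6ms: DENY
  req#16 t=6ms: DENY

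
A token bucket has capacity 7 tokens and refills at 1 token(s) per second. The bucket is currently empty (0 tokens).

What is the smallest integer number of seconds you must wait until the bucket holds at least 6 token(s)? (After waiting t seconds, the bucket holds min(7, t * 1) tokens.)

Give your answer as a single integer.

Need t * 1 >= 6, so t >= 6/1.
Smallest integer t = ceil(6/1) = 6.

Answer: 6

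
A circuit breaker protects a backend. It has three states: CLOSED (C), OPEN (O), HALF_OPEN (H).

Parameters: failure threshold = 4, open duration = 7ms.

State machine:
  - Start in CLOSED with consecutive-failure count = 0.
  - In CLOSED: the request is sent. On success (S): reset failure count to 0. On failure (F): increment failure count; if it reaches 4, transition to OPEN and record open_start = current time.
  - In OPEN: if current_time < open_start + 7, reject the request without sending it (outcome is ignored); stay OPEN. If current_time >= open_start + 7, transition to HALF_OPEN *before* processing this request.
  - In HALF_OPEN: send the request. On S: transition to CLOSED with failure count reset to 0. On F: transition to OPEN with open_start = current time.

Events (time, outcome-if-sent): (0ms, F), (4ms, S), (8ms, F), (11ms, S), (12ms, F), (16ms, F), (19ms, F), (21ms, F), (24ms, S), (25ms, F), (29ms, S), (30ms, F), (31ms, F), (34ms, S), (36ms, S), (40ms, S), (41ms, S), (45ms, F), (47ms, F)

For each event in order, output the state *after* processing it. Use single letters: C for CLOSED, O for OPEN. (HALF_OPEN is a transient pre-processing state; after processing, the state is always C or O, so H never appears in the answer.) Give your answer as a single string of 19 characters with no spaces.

Answer: CCCCCCCOOOCCCCCCCCC

Derivation:
State after each event:
  event#1 t=0ms outcome=F: state=CLOSED
  event#2 t=4ms outcome=S: state=CLOSED
  event#3 t=8ms outcome=F: state=CLOSED
  event#4 t=11ms outcome=S: state=CLOSED
  event#5 t=12ms outcome=F: state=CLOSED
  event#6 t=16ms outcome=F: state=CLOSED
  event#7 t=19ms outcome=F: state=CLOSED
  event#8 t=21ms outcome=F: state=OPEN
  event#9 t=24ms outcome=S: state=OPEN
  event#10 t=25ms outcome=F: state=OPEN
  event#11 t=29ms outcome=S: state=CLOSED
  event#12 t=30ms outcome=F: state=CLOSED
  event#13 t=31ms outcome=F: state=CLOSED
  event#14 t=34ms outcome=S: state=CLOSED
  event#15 t=36ms outcome=S: state=CLOSED
  event#16 t=40ms outcome=S: state=CLOSED
  event#17 t=41ms outcome=S: state=CLOSED
  event#18 t=45ms outcome=F: state=CLOSED
  event#19 t=47ms outcome=F: state=CLOSED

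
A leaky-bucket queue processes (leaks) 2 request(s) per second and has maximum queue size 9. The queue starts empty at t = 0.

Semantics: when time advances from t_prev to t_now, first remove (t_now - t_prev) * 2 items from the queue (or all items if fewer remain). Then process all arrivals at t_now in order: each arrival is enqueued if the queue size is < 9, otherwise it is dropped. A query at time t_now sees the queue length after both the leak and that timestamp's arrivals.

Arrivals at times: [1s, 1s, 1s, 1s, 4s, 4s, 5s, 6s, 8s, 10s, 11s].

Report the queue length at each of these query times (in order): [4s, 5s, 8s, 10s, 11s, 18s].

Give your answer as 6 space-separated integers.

Queue lengths at query times:
  query t=4s: backlog = 2
  query t=5s: backlog = 1
  query t=8s: backlog = 1
  query t=10s: backlog = 1
  query t=11s: backlog = 1
  query t=18s: backlog = 0

Answer: 2 1 1 1 1 0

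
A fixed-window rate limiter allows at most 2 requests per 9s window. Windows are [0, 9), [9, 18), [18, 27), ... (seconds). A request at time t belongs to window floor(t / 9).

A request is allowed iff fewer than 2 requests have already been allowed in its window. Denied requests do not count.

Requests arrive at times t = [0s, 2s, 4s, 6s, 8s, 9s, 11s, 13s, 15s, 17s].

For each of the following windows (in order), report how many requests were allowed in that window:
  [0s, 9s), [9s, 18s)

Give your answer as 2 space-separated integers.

Answer: 2 2

Derivation:
Processing requests:
  req#1 t=0s (window 0): ALLOW
  req#2 t=2s (window 0): ALLOW
  req#3 t=4s (window 0): DENY
  req#4 t=6s (window 0): DENY
  req#5 t=8s (window 0): DENY
  req#6 t=9s (window 1): ALLOW
  req#7 t=11s (window 1): ALLOW
  req#8 t=13s (window 1): DENY
  req#9 t=15s (window 1): DENY
  req#10 t=17s (window 1): DENY

Allowed counts by window: 2 2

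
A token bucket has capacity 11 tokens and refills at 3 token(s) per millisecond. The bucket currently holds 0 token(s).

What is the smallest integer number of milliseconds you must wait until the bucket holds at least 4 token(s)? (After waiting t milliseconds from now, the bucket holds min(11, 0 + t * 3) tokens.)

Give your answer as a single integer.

Answer: 2

Derivation:
Need 0 + t * 3 >= 4, so t >= 4/3.
Smallest integer t = ceil(4/3) = 2.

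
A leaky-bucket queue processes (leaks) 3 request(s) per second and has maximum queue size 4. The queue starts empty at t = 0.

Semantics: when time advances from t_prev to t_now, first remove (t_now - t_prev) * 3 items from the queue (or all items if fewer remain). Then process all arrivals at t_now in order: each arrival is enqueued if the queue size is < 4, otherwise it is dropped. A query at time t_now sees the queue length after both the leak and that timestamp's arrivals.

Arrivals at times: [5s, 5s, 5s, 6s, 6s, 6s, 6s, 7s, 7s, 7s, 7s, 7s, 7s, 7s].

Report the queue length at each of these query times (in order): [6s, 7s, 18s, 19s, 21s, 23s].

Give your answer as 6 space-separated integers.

Queue lengths at query times:
  query t=6s: backlog = 4
  query t=7s: backlog = 4
  query t=18s: backlog = 0
  query t=19s: backlog = 0
  query t=21s: backlog = 0
  query t=23s: backlog = 0

Answer: 4 4 0 0 0 0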